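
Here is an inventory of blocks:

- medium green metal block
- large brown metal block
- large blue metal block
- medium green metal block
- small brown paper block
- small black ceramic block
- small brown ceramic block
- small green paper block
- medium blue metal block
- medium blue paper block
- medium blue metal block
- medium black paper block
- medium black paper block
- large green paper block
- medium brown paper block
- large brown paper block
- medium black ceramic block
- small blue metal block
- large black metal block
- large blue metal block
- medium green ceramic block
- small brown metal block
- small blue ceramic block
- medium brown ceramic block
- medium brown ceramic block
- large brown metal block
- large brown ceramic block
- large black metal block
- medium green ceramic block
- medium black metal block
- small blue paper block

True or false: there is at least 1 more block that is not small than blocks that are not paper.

True

|blocks that are not small| = 23.
|blocks that are not paper| = 22.
The claim requires 23 − 22 = 1 ≥ 1, which holds.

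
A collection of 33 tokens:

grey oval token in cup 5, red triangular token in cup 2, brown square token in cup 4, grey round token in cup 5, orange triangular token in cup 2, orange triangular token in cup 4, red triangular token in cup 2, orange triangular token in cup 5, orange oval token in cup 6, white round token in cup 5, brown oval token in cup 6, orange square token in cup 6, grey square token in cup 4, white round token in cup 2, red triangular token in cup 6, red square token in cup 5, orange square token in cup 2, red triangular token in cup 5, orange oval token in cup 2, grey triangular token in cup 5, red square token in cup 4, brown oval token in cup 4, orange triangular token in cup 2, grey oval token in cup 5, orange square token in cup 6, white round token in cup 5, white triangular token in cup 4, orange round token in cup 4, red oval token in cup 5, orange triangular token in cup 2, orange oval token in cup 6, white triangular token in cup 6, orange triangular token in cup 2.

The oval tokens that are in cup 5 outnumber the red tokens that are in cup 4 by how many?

2

oval tokens in cup 5: 3.
red tokens in cup 4: 1.
3 − 1 = 2.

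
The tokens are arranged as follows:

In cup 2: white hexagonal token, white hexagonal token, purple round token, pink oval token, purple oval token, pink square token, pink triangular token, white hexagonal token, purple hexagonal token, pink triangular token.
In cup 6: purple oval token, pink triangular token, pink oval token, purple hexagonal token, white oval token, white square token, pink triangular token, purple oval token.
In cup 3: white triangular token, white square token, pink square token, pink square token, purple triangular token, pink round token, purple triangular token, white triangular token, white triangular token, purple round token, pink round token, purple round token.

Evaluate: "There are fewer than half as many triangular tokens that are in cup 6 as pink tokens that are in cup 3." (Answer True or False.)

False

triangular tokens in cup 6: 2.
pink tokens in cup 3: 4.
The claim requires 2 × 2 = 4 < 4, which does not hold.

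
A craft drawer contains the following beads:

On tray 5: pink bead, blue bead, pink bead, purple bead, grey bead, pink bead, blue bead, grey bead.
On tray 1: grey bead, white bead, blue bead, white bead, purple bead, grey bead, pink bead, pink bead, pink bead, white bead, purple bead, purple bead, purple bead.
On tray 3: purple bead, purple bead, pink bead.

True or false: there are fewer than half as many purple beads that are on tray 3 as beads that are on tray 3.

False

purple beads on tray 3: 2.
beads on tray 3: 3.
The claim requires 2 × 2 = 4 < 3, which does not hold.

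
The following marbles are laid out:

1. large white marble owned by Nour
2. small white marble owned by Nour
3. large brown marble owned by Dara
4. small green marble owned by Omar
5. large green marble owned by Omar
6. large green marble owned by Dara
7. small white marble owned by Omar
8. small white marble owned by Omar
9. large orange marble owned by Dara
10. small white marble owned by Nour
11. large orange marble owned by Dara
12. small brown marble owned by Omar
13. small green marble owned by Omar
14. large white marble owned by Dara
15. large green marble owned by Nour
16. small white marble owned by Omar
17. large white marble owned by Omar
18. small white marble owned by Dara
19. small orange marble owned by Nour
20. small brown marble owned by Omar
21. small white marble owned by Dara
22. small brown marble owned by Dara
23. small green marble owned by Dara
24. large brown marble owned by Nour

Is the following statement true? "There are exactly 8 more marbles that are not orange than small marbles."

There are 21 marbles that are not orange.
There are 14 small marbles.
The claim requires 21 − 14 (= 7) to equal 8, which does not hold.

False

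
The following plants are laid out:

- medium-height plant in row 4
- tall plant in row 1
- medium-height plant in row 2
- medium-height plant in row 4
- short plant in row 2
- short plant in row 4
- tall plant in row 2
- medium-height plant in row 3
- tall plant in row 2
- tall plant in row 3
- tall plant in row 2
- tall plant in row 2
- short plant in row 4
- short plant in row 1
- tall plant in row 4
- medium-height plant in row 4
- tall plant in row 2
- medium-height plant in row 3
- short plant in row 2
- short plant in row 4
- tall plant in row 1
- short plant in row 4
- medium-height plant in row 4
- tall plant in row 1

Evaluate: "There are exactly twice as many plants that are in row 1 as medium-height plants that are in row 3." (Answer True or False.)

There are 4 plants in row 1.
There are 2 medium-height plants in row 3.
The claim requires 4 = 2 × 2 = 4, which holds.

True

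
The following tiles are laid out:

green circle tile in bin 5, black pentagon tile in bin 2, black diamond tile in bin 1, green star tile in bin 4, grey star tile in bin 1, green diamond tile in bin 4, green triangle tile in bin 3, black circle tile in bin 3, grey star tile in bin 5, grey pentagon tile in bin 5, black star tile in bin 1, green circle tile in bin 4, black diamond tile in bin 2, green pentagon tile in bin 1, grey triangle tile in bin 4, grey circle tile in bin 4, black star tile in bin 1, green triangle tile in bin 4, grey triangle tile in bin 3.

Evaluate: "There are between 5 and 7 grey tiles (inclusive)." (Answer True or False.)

|grey tiles| = 6.
The claim requires 5 ≤ 6 ≤ 7, which holds.

True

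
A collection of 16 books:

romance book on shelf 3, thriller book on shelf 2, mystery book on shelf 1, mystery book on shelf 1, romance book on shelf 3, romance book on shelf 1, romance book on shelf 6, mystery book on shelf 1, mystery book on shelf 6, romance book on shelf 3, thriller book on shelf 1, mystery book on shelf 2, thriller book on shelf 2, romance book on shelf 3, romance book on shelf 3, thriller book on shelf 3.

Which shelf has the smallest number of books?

Counts by shelf: shelf 3→6, shelf 1→5, shelf 2→3, shelf 6→2.
The minimum is 2, held uniquely by shelf 6.

shelf 6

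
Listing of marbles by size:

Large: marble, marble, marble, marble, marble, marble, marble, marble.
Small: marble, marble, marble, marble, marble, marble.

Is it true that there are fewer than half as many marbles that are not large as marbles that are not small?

marbles that are not large: 6.
marbles that are not small: 8.
The claim requires 2 × 6 = 12 < 8, which does not hold.

False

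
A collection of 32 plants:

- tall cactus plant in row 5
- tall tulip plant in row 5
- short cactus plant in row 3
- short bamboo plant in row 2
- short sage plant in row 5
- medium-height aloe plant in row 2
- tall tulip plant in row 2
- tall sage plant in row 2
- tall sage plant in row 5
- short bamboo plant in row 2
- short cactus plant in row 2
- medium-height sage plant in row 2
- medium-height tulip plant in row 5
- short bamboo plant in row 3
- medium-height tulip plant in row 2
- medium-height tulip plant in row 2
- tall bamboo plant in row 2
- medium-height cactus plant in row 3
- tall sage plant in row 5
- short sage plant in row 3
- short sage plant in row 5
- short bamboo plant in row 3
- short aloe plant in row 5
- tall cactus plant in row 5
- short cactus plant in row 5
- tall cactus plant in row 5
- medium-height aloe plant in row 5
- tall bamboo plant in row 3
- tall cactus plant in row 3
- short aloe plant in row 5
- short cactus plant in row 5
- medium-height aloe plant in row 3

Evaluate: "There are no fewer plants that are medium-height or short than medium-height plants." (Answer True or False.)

plants that are medium-height or short: 21.
medium-height plants: 8.
The claim requires 21 ≥ 8, which holds.

True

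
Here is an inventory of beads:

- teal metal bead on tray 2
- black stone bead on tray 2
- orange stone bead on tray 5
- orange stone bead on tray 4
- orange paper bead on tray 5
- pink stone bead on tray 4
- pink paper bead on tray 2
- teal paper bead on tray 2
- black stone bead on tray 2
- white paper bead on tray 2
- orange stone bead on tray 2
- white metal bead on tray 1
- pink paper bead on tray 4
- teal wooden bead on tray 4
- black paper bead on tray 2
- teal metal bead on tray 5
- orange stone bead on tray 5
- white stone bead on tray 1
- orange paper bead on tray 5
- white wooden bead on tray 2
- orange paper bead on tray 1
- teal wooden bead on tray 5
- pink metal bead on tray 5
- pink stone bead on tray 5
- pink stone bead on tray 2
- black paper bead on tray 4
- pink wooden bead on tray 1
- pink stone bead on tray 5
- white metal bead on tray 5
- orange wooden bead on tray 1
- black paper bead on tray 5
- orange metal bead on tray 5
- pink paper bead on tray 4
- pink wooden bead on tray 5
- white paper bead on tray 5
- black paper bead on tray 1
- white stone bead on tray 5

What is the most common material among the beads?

paper

Counts by material: paper 13, stone 12, wooden 6, metal 6.
The maximum is 13, held uniquely by paper.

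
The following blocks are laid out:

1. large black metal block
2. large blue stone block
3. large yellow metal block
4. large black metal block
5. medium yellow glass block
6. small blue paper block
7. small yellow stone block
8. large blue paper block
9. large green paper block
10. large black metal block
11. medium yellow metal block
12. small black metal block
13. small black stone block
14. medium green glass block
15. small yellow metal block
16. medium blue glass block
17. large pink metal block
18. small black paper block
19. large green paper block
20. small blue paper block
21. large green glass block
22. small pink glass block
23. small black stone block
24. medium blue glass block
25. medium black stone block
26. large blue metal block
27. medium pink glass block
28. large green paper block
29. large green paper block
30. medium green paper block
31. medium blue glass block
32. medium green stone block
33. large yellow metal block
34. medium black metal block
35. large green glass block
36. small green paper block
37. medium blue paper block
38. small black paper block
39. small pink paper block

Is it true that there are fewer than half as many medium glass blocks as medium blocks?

False

There are 6 medium glass blocks.
There are 12 medium blocks.
The claim requires 2 × 6 = 12 < 12, which does not hold.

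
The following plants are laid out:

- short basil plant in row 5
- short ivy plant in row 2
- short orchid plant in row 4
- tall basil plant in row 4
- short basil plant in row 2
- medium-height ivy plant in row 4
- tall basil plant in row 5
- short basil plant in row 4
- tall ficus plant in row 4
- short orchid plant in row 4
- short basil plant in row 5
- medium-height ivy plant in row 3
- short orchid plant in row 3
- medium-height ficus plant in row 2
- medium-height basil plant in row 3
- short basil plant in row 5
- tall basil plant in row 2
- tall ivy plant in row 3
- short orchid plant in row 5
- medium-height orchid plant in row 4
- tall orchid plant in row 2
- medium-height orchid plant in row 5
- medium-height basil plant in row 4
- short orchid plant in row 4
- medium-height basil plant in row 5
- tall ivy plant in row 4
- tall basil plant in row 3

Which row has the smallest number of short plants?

row 3

Counts by row (restricted to short plants): row 4→4, row 5→4, row 2→2, row 3→1.
The minimum is 1, held uniquely by row 3.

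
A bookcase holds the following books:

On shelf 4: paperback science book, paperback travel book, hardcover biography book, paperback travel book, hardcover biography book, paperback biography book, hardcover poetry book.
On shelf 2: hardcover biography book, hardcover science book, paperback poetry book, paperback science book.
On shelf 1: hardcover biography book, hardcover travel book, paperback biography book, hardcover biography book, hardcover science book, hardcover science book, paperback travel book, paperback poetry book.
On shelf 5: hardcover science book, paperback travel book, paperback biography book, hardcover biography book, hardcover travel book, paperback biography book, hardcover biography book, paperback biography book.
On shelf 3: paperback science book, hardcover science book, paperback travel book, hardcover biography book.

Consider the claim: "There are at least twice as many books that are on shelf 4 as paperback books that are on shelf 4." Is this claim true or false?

There are 7 books on shelf 4.
There are 4 paperback books on shelf 4.
The claim requires 7 ≥ 2 × 4 = 8, which does not hold.

False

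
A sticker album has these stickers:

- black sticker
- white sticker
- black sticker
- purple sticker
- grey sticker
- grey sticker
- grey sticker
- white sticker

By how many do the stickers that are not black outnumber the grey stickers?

3

stickers that are not black: 6.
grey stickers: 3.
6 − 3 = 3.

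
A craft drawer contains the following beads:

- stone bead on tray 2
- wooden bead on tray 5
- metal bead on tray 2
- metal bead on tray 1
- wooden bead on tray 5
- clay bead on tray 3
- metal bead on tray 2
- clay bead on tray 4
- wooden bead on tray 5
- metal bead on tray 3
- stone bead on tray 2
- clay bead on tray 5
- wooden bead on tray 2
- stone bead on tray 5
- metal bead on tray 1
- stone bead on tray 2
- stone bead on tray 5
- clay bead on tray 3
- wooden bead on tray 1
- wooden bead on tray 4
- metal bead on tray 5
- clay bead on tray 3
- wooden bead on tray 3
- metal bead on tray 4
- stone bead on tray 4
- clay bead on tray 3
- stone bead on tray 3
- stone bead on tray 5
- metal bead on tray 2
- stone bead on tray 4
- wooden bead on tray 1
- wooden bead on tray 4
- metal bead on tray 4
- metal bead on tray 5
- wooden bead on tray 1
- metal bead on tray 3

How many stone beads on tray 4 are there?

2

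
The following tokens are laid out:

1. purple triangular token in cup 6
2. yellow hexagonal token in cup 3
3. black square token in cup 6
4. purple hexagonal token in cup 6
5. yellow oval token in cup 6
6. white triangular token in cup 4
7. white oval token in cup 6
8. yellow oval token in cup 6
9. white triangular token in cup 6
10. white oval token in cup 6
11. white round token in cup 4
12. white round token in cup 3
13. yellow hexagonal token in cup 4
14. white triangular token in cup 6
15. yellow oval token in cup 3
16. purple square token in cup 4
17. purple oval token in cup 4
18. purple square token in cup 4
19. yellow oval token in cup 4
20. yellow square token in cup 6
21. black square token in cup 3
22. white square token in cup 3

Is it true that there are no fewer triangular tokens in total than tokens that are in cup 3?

There are 4 triangular tokens.
There are 5 tokens in cup 3.
The claim requires 4 ≥ 5, which does not hold.

False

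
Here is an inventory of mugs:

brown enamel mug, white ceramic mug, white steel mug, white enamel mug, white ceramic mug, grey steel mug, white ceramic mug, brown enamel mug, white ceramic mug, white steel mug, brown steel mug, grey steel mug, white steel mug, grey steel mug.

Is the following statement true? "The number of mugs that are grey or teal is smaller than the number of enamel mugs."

|mugs that are grey or teal| = 3.
|enamel mugs| = 3.
The claim requires 3 < 3, which does not hold.

False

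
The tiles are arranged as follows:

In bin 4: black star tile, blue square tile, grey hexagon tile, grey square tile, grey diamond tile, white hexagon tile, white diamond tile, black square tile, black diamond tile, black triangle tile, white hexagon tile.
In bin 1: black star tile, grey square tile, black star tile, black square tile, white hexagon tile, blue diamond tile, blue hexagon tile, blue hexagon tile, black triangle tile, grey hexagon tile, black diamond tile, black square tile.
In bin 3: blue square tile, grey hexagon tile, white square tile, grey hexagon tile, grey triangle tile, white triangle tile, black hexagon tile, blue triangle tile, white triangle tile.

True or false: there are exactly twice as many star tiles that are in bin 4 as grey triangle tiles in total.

There is 1 star tile in bin 4.
There is 1 grey triangle tile.
The claim requires 1 = 2 × 1 = 2, which does not hold.

False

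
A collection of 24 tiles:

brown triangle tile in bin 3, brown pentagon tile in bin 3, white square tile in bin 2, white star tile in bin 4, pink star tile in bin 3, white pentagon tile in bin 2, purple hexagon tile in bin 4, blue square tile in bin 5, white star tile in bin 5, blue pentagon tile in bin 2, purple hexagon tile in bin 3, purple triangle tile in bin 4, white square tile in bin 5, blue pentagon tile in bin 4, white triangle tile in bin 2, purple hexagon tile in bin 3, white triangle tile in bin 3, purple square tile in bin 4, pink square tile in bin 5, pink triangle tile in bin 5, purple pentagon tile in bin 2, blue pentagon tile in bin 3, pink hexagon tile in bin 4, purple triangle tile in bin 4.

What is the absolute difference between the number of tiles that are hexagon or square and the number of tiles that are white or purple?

tiles that are hexagon or square: 9. tiles that are white or purple: 14.
|9 − 14| = 14 − 9 = 5.

5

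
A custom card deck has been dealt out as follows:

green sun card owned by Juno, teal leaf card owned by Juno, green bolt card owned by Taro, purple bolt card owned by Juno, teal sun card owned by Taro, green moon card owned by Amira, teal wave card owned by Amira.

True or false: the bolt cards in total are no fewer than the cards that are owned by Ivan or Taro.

|bolt cards| = 2.
|cards owned by Ivan or Taro| = 2.
The claim requires 2 ≥ 2, which holds.

True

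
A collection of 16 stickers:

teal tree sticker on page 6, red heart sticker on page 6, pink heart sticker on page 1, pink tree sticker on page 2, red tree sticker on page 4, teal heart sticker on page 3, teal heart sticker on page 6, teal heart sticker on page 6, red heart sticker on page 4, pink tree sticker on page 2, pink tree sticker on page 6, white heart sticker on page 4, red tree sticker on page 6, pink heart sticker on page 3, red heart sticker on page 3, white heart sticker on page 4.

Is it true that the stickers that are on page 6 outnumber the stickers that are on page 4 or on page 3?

|stickers on page 6| = 6.
|stickers on page 4 or on page 3| = 7.
The claim requires 6 > 7, which does not hold.

False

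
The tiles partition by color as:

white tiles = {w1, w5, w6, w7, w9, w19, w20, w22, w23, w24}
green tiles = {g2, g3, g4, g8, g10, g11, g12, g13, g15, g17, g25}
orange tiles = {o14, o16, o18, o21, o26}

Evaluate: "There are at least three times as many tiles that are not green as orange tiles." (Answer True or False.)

tiles that are not green: 15.
orange tiles: 5.
The claim requires 15 ≥ 3 × 5 = 15, which holds.

True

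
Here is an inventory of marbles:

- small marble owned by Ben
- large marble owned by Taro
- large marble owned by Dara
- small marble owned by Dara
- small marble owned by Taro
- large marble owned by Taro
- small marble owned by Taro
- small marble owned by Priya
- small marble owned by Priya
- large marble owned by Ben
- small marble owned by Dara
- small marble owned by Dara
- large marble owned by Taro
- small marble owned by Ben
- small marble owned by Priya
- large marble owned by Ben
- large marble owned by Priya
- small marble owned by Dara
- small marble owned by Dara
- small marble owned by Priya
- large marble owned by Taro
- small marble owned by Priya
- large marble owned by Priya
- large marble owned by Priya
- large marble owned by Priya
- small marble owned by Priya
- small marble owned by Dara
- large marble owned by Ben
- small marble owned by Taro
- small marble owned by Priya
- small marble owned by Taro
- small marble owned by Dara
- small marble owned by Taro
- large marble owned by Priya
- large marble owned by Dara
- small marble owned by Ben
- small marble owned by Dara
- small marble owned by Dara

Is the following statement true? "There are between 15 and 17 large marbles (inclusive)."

False

large marbles: 14.
The claim requires 15 ≤ 14 ≤ 17, which does not hold.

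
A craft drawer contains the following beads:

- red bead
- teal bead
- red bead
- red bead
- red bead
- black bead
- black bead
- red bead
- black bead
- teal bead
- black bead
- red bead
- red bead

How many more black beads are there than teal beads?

2

black beads: 4.
teal beads: 2.
4 − 2 = 2.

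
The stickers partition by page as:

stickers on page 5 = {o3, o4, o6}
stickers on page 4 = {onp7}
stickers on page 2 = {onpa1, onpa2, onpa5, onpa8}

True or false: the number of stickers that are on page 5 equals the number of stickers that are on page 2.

There are 3 stickers on page 5.
There are 4 stickers on page 2.
The claim requires 3 = 4, which does not hold.

False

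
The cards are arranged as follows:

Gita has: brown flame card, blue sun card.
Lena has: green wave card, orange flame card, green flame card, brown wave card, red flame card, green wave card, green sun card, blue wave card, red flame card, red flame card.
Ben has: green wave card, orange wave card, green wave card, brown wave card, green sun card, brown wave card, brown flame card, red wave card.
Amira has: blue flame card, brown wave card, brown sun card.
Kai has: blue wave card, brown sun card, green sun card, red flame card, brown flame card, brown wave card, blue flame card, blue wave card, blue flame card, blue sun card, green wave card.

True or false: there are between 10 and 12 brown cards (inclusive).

True

brown cards: 10.
The claim requires 10 ≤ 10 ≤ 12, which holds.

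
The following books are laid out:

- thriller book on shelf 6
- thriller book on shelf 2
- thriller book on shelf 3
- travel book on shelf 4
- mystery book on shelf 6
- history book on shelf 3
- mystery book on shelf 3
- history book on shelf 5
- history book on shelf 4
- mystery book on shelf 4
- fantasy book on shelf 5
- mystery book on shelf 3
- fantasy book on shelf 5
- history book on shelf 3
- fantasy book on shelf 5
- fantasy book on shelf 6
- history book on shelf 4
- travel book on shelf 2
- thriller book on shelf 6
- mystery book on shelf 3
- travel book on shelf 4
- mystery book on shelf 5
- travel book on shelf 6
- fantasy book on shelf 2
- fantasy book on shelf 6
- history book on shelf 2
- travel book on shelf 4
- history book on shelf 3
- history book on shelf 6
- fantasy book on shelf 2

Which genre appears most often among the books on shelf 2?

Counts by genre (restricted to books on shelf 2): fantasy 2, travel 1, history 1, thriller 1.
The maximum is 2, held uniquely by fantasy.

fantasy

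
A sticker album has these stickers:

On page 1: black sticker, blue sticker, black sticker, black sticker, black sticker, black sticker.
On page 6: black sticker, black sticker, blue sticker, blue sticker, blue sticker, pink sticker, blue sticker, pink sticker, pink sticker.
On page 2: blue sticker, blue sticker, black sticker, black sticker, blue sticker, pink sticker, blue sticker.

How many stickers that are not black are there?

13

Total stickers: 22; with the excluded value: 9; remaining 22 − 9 = 13.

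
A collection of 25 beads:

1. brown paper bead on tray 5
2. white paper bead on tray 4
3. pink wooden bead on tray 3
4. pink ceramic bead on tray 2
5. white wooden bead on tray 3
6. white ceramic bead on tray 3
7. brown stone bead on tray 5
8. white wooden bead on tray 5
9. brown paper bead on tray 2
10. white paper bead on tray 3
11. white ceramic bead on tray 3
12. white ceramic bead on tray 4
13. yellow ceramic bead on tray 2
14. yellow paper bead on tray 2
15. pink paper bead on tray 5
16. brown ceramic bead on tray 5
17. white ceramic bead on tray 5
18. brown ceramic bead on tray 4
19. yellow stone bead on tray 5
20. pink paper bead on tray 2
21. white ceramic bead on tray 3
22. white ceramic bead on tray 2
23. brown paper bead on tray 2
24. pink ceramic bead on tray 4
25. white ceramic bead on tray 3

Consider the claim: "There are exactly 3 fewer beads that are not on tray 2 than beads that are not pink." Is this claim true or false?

There are 18 beads that are not on tray 2.
There are 20 beads that are not pink.
The claim requires 20 − 18 (= 2) to equal 3, which does not hold.

False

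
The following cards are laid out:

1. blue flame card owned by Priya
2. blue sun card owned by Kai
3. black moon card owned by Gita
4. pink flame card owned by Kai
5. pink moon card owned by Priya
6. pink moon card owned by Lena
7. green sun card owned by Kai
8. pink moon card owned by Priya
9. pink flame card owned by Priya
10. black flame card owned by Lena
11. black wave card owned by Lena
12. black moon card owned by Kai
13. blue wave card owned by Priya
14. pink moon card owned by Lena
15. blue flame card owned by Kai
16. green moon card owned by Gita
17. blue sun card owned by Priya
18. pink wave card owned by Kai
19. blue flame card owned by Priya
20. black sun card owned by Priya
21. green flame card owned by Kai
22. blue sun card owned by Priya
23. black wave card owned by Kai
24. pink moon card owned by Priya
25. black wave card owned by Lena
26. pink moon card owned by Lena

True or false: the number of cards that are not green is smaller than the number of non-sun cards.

False

There are 23 cards that are not green.
There are 21 non-sun cards.
The claim requires 23 < 21, which does not hold.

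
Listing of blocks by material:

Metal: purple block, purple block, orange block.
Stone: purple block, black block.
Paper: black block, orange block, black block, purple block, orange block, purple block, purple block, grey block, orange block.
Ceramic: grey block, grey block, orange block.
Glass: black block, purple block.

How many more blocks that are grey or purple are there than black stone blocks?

9

blocks that are grey or purple: 10.
black stone blocks: 1.
10 − 1 = 9.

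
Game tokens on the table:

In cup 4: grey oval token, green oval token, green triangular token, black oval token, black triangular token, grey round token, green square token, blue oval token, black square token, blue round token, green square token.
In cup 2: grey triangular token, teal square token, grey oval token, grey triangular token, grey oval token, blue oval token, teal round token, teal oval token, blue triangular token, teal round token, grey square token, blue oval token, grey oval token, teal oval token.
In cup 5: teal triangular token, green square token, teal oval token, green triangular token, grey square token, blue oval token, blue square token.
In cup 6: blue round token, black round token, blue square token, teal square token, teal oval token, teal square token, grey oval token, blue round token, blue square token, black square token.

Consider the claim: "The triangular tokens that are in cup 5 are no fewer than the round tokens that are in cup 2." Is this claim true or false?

True

triangular tokens in cup 5: 2.
round tokens in cup 2: 2.
The claim requires 2 ≥ 2, which holds.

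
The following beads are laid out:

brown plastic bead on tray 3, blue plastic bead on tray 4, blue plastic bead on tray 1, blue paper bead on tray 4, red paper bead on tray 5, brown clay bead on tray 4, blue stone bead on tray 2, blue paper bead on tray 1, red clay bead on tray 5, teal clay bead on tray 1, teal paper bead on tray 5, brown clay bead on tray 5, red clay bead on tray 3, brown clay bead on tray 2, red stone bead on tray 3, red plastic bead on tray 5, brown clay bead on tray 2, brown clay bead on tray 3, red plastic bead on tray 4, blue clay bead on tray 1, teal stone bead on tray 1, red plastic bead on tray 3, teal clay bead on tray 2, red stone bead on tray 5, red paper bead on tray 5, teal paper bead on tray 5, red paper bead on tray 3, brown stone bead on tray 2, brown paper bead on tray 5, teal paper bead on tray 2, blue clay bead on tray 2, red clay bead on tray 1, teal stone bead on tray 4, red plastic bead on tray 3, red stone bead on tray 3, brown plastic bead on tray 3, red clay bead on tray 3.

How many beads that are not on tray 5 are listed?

Total beads: 37; with the excluded value: 9; remaining 37 − 9 = 28.

28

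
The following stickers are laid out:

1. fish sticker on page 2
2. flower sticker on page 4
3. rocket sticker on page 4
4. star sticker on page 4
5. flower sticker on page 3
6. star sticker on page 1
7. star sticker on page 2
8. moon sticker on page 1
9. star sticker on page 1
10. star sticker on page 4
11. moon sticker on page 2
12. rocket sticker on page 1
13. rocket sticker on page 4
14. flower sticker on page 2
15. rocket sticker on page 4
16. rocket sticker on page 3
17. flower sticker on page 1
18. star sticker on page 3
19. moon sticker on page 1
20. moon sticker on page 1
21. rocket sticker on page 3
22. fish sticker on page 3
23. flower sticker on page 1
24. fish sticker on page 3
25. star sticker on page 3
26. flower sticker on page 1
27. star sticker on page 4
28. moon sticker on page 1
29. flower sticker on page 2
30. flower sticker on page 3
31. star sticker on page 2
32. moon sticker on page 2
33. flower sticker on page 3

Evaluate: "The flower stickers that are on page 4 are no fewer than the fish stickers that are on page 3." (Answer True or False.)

flower stickers on page 4: 1.
fish stickers on page 3: 2.
The claim requires 1 ≥ 2, which does not hold.

False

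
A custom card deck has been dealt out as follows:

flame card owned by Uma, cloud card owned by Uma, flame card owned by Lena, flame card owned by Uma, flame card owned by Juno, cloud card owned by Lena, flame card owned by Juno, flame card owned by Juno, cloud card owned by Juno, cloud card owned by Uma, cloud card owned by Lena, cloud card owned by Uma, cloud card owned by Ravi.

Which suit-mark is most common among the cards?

Counts by suit-mark: cloud 7, flame 6.
The maximum is 7, held uniquely by cloud.

cloud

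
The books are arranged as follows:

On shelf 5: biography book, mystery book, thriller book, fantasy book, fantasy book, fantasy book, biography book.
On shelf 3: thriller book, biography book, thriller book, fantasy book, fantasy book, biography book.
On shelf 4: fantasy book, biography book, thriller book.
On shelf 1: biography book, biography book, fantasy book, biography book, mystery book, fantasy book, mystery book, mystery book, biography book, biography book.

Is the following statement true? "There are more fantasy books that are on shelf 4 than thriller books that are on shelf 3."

There is 1 fantasy book on shelf 4.
There are 2 thriller books on shelf 3.
The claim requires 1 > 2, which does not hold.

False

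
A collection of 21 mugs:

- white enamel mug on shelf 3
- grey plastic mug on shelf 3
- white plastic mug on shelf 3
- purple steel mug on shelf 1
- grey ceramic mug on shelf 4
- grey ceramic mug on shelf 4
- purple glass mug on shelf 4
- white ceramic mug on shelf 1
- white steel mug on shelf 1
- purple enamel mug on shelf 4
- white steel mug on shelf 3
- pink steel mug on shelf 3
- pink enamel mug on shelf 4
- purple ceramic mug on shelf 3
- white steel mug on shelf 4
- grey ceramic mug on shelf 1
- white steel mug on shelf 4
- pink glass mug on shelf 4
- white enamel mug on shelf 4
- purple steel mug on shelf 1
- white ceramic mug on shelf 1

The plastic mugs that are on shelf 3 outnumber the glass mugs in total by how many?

plastic mugs on shelf 3: 2.
glass mugs: 2.
2 − 2 = 0.

0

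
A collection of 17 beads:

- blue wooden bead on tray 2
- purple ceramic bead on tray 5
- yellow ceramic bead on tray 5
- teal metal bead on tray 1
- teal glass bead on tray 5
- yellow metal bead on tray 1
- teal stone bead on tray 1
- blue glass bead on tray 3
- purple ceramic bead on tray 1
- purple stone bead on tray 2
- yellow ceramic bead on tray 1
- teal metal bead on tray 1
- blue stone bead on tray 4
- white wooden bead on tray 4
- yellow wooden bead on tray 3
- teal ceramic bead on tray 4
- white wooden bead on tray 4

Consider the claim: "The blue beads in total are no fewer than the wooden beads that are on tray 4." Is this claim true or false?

True

|blue beads| = 3.
|wooden beads on tray 4| = 2.
The claim requires 3 ≥ 2, which holds.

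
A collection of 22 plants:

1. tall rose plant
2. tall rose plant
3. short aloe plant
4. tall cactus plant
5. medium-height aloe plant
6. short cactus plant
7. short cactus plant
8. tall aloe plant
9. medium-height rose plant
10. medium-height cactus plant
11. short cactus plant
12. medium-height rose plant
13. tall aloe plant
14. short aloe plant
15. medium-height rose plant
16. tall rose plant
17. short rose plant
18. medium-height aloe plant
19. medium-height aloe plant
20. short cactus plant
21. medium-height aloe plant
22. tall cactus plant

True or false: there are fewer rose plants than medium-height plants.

True

rose plants: 7.
medium-height plants: 8.
The claim requires 7 < 8, which holds.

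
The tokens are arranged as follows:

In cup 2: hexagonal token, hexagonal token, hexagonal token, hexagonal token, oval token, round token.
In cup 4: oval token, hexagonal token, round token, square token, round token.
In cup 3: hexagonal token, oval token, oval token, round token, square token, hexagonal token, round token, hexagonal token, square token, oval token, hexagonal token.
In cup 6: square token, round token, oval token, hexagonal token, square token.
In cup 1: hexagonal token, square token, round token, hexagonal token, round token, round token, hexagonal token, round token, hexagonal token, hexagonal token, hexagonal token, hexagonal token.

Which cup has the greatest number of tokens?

Counts by cup: cup 1→12, cup 3→11, cup 2→6, cup 6→5, cup 4→5.
The maximum is 12, held uniquely by cup 1.

cup 1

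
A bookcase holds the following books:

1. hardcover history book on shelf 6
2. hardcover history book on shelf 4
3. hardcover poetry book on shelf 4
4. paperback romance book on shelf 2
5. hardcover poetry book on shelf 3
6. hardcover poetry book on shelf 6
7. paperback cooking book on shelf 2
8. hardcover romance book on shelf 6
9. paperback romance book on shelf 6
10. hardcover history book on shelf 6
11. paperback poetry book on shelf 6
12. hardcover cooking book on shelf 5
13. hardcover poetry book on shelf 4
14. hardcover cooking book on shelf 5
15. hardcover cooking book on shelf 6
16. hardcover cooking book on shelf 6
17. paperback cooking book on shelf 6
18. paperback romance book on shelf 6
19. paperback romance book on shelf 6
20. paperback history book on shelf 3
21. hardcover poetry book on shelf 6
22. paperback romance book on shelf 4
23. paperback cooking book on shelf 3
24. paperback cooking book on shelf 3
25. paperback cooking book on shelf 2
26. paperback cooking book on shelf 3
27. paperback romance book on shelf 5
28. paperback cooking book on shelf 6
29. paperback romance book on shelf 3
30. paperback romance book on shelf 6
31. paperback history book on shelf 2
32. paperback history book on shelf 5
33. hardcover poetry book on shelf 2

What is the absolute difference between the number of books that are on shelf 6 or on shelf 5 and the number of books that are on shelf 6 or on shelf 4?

books on shelf 6 or on shelf 5: 18. books on shelf 6 or on shelf 4: 18.
|18 − 18| = 18 − 18 = 0.

0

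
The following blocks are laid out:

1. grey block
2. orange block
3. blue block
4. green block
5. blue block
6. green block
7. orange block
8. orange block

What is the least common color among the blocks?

grey

Counts by color: orange 3, green 2, blue 2, grey 1.
The minimum is 1, held uniquely by grey.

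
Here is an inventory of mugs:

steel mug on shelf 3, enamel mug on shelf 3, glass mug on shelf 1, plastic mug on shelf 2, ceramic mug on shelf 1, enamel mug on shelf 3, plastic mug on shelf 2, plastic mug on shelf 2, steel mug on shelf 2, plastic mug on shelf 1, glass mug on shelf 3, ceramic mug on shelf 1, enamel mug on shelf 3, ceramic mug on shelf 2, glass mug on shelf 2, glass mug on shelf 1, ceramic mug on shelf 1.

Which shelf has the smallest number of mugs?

shelf 3

Counts by shelf: shelf 1→6, shelf 2→6, shelf 3→5.
The minimum is 5, held uniquely by shelf 3.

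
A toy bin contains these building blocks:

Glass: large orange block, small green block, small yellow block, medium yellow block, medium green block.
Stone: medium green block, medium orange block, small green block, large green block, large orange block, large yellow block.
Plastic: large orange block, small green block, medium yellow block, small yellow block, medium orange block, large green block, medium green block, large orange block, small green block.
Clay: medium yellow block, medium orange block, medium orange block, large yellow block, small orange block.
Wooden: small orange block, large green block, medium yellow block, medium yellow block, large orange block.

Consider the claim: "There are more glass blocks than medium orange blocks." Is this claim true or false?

There are 5 glass blocks.
There are 4 medium orange blocks.
The claim requires 5 > 4, which holds.

True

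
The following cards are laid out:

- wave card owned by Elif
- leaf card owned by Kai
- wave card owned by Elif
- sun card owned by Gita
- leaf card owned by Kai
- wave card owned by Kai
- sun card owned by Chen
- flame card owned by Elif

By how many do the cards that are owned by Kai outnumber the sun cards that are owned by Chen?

cards owned by Kai: 3.
sun cards owned by Chen: 1.
3 − 1 = 2.

2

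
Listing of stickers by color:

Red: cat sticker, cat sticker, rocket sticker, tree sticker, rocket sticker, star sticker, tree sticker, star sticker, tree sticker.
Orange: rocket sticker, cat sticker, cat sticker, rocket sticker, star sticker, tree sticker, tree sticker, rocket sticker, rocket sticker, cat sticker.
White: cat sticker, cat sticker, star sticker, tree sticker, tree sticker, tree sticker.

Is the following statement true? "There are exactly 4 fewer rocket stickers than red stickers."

False

rocket stickers: 6.
red stickers: 9.
The claim requires 9 − 6 (= 3) to equal 4, which does not hold.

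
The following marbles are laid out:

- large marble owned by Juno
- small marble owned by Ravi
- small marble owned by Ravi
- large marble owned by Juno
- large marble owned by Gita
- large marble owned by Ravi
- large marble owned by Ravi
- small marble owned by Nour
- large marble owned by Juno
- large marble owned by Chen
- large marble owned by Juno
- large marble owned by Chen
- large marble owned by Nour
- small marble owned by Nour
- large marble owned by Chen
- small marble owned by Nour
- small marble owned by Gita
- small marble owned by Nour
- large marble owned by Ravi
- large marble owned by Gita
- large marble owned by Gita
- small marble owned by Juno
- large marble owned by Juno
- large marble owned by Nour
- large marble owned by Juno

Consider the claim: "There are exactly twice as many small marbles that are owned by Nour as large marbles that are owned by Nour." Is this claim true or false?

|small marbles owned by Nour| = 4.
|large marbles owned by Nour| = 2.
The claim requires 4 = 2 × 2 = 4, which holds.

True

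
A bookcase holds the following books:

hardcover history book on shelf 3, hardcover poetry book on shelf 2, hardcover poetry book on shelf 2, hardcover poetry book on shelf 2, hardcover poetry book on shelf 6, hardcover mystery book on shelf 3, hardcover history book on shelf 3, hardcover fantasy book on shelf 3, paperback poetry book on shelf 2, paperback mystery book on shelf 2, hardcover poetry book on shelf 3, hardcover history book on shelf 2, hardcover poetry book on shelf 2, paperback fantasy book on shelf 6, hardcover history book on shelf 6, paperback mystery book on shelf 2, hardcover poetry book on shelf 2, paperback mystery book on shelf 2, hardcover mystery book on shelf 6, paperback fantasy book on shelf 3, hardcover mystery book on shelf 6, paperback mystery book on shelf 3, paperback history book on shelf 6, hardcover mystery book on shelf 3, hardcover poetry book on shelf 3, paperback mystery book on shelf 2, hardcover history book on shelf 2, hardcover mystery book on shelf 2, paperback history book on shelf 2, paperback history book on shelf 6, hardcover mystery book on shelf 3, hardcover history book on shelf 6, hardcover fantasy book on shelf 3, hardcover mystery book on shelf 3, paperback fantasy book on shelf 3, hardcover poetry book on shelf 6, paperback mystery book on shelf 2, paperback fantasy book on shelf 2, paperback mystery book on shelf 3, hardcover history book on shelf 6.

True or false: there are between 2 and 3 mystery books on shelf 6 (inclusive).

True

|mystery books on shelf 6| = 2.
The claim requires 2 ≤ 2 ≤ 3, which holds.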